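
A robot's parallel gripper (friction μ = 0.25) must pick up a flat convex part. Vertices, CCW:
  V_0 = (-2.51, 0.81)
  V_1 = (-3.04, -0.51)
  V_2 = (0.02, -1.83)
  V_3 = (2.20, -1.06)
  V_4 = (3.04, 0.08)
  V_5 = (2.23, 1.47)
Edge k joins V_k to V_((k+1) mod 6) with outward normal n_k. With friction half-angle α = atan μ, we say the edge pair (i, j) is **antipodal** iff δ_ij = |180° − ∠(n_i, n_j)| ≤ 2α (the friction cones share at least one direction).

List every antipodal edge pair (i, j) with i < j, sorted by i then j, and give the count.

count = 2; pairs: (0,3), (2,5)

α = atan 0.25 = 14.04°;  2α = 28.07°
n_0 = (-0.9280, +0.3726)
n_1 = (-0.3961, -0.9182)
n_2 = (+0.3330, -0.9429)
n_3 = (+0.8051, -0.5932)
n_4 = (+0.8640, +0.5035)
n_5 = (-0.1379, +0.9904)
  (0,1): δ = 91.46°  ·
  (0,2): δ = 48.67°  ·
  (0,3): δ = 14.51°  ✓
  (0,4): δ = 52.11°  ·
  (0,5): δ = 119.80°  ·
  (1,2): δ = 137.21°  ·
  (1,3): δ = 103.05°  ·
  (1,4): δ = 36.44°  ·
  (1,5): δ = 31.26°  ·
  (2,3): δ = 145.84°  ·
  (2,4): δ = 79.22°  ·
  (2,5): δ = 11.53°  ✓
  (3,4): δ = 113.38°  ·
  (3,5): δ = 45.69°  ·
  (4,5): δ = 112.30°  ·
antipodal pairs: 2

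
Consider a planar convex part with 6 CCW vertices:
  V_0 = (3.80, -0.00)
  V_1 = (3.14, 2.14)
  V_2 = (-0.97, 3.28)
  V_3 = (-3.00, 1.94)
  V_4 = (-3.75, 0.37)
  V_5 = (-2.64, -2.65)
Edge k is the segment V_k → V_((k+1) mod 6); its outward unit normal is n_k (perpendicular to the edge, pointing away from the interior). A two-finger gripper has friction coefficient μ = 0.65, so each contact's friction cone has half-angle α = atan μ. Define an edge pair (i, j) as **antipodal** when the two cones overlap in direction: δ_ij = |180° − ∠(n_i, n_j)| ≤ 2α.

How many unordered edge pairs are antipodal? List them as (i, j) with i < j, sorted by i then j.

count = 6; pairs: (0,3), (0,4), (1,4), (1,5), (2,5), (3,5)

α = atan 0.65 = 33.02°;  2α = 66.05°
n_0 = (+0.9556, +0.2947)
n_1 = (+0.2673, +0.9636)
n_2 = (-0.5509, +0.8346)
n_3 = (-0.9023, +0.4310)
n_4 = (-0.9386, -0.3450)
n_5 = (+0.3805, -0.9248)
  (0,1): δ = 122.64°  ·
  (0,2): δ = 73.71°  ·
  (0,3): δ = 42.67°  ✓
  (0,4): δ = 3.04°  ✓
  (0,5): δ = 95.23°  ·
  (1,2): δ = 131.07°  ·
  (1,3): δ = 100.03°  ·
  (1,4): δ = 54.32°  ✓
  (1,5): δ = 37.87°  ✓
  (2,3): δ = 148.96°  ·
  (2,4): δ = 103.25°  ·
  (2,5): δ = 11.06°  ✓
  (3,4): δ = 134.28°  ·
  (3,5): δ = 42.10°  ✓
  (4,5): δ = 87.81°  ·
antipodal pairs: 6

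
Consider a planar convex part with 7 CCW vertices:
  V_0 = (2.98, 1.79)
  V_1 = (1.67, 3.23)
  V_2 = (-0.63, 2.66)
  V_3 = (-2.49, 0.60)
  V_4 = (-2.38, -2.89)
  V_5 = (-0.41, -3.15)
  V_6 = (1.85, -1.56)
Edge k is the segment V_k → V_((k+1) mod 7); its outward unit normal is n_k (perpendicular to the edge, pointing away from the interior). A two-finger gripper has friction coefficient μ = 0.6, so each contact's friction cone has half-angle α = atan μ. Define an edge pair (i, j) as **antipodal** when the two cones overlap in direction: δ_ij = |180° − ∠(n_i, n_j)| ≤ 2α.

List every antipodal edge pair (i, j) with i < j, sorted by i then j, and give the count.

count = 10; pairs: (0,3), (0,4), (1,4), (1,5), (1,6), (2,4), (2,5), (2,6), (3,5), (3,6)

α = atan 0.6 = 30.96°;  2α = 61.93°
n_0 = (+0.7397, +0.6729)
n_1 = (-0.2405, +0.9706)
n_2 = (-0.7422, +0.6702)
n_3 = (-0.9995, -0.0315)
n_4 = (-0.1308, -0.9914)
n_5 = (+0.5754, -0.8179)
n_6 = (+0.9475, -0.3196)
  (0,1): δ = 118.37°  ·
  (0,2): δ = 84.37°  ·
  (0,3): δ = 40.49°  ✓
  (0,4): δ = 40.19°  ✓
  (0,5): δ = 82.83°  ·
  (0,6): δ = 119.07°  ·
  (1,2): δ = 146.00°  ·
  (1,3): δ = 102.11°  ·
  (1,4): δ = 21.44°  ✓
  (1,5): δ = 21.21°  ✓
  (1,6): δ = 57.44°  ✓
  (2,3): δ = 136.12°  ·
  (2,4): δ = 55.44°  ✓
  (2,5): δ = 12.79°  ✓
  (2,6): δ = 23.44°  ✓
  (3,4): δ = 99.32°  ·
  (3,5): δ = 56.68°  ✓
  (3,6): δ = 20.45°  ✓
  (4,5): δ = 137.35°  ·
  (4,6): δ = 101.12°  ·
  (5,6): δ = 143.77°  ·
antipodal pairs: 10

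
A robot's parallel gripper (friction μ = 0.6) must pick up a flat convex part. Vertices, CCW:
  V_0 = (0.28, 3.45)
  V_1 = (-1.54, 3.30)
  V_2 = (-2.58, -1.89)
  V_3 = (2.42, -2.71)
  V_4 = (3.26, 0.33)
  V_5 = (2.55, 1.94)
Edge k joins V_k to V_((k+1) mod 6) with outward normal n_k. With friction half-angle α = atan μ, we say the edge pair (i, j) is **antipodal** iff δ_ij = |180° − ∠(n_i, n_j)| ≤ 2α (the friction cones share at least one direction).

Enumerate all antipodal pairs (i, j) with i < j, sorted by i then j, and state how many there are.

α = atan 0.6 = 30.96°;  2α = 61.93°
n_0 = (-0.0821, +0.9966)
n_1 = (-0.9805, +0.1965)
n_2 = (-0.1618, -0.9868)
n_3 = (+0.9639, -0.2663)
n_4 = (+0.9150, +0.4035)
n_5 = (+0.5539, +0.8326)
  (0,1): δ = 106.04°  ·
  (0,2): δ = 14.03°  ✓
  (0,3): δ = 69.84°  ·
  (0,4): δ = 109.09°  ·
  (0,5): δ = 141.66°  ·
  (1,2): δ = 87.98°  ·
  (1,3): δ = 4.12°  ✓
  (1,4): δ = 35.13°  ✓
  (1,5): δ = 67.70°  ·
  (2,3): δ = 96.13°  ·
  (2,4): δ = 56.89°  ✓
  (2,5): δ = 24.32°  ✓
  (3,4): δ = 140.76°  ·
  (3,5): δ = 108.19°  ·
  (4,5): δ = 147.43°  ·
antipodal pairs: 5

count = 5; pairs: (0,2), (1,3), (1,4), (2,4), (2,5)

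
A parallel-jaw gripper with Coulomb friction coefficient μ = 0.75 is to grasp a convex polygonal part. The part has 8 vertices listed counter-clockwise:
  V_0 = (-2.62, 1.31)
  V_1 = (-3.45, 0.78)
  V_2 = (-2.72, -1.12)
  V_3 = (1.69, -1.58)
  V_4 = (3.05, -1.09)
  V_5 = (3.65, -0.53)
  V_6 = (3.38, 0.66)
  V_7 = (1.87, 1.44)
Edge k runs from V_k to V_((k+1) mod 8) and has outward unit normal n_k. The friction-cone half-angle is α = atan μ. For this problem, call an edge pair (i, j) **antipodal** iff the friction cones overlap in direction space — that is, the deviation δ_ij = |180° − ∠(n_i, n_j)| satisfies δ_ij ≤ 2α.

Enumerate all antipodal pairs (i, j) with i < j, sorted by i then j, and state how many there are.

α = atan 0.75 = 36.87°;  2α = 73.74°
n_0 = (-0.5382, +0.8428)
n_1 = (-0.9335, -0.3586)
n_2 = (-0.1037, -0.9946)
n_3 = (+0.3390, -0.9408)
n_4 = (+0.6823, -0.7311)
n_5 = (+0.9752, +0.2213)
n_6 = (+0.4589, +0.8885)
n_7 = (-0.0289, +0.9996)
  (0,1): δ = 101.54°  ·
  (0,2): δ = 38.52°  ✓
  (0,3): δ = 12.75°  ✓
  (0,4): δ = 10.46°  ✓
  (0,5): δ = 70.22°  ✓
  (0,6): δ = 120.12°  ·
  (0,7): δ = 149.10°  ·
  (1,2): δ = 116.97°  ·
  (1,3): δ = 91.20°  ·
  (1,4): δ = 67.99°  ✓
  (1,5): δ = 8.23°  ✓
  (1,6): δ = 41.66°  ✓
  (1,7): δ = 70.64°  ✓
  (2,3): δ = 154.23°  ·
  (2,4): δ = 131.02°  ·
  (2,5): δ = 71.26°  ✓
  (2,6): δ = 21.36°  ✓
  (2,7): δ = 7.61°  ✓
  (3,4): δ = 156.79°  ·
  (3,5): δ = 97.03°  ·
  (3,6): δ = 47.13°  ✓
  (3,7): δ = 18.16°  ✓
  (4,5): δ = 120.24°  ·
  (4,6): δ = 70.34°  ✓
  (4,7): δ = 41.37°  ✓
  (5,6): δ = 130.10°  ·
  (5,7): δ = 101.13°  ·
  (6,7): δ = 151.02°  ·
antipodal pairs: 15

count = 15; pairs: (0,2), (0,3), (0,4), (0,5), (1,4), (1,5), (1,6), (1,7), (2,5), (2,6), (2,7), (3,6), (3,7), (4,6), (4,7)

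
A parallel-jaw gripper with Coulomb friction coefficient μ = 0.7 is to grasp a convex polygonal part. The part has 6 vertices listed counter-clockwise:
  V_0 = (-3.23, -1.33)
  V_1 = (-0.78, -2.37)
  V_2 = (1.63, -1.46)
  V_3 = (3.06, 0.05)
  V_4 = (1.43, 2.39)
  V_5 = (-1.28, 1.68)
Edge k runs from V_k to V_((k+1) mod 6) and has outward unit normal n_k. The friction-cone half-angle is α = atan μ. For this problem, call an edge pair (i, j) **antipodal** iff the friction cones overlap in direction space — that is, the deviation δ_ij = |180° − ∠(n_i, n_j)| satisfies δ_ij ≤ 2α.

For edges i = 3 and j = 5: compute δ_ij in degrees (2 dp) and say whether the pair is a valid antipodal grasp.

α = atan 0.7 = 34.99°;  2α = 69.98°
edge 3: e_3 = (-1.63, +2.34);  n_3 = (+0.8205, +0.5716)
edge 5: e_5 = (-1.95, -3.01);  n_5 = (-0.8393, +0.5437)
∠(n_3, n_5) = 112.20°
δ = |180° − 112.20°| = 67.80°
67.80° ≤ 2α = 69.98°  →  valid

δ = 67.80°, valid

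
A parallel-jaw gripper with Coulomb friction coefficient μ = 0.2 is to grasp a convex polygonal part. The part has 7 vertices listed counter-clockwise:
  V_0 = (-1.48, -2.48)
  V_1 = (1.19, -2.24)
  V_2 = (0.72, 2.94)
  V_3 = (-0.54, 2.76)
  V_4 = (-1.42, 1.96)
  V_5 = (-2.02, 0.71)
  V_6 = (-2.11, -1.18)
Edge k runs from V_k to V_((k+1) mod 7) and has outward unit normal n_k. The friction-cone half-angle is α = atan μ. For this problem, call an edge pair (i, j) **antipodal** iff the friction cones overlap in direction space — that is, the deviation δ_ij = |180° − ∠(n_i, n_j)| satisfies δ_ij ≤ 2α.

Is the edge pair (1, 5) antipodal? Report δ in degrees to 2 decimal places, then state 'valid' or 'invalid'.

δ = 7.91°, valid

α = atan 0.2 = 11.31°;  2α = 22.62°
edge 1: e_1 = (-0.47, +5.18);  n_1 = (+0.9959, +0.0904)
edge 5: e_5 = (-0.09, -1.89);  n_5 = (-0.9989, +0.0476)
∠(n_1, n_5) = 172.09°
δ = |180° − 172.09°| = 7.91°
7.91° ≤ 2α = 22.62°  →  valid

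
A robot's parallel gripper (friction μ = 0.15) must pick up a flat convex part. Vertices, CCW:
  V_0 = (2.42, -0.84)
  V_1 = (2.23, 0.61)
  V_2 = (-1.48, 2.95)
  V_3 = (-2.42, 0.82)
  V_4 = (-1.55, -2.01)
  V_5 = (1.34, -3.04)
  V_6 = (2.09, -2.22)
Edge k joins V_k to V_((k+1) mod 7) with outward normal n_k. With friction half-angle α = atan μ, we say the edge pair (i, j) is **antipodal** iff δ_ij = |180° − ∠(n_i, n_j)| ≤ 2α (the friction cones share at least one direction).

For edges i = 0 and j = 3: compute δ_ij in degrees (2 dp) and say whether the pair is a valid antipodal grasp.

δ = 9.62°, valid

α = atan 0.15 = 8.53°;  2α = 17.06°
edge 0: e_0 = (-0.19, +1.45);  n_0 = (+0.9915, +0.1299)
edge 3: e_3 = (+0.87, -2.83);  n_3 = (-0.9559, -0.2938)
∠(n_0, n_3) = 170.38°
δ = |180° − 170.38°| = 9.62°
9.62° ≤ 2α = 17.06°  →  valid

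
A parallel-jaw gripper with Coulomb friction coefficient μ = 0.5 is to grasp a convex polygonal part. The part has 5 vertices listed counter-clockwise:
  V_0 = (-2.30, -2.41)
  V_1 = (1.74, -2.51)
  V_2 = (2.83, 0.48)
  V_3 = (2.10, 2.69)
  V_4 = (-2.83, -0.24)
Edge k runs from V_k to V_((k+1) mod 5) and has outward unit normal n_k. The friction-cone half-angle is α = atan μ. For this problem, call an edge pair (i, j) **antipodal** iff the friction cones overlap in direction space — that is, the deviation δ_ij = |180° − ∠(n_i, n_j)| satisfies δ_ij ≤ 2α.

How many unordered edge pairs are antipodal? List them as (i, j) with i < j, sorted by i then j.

count = 4; pairs: (0,3), (1,3), (1,4), (2,4)

α = atan 0.5 = 26.57°;  2α = 53.13°
n_0 = (-0.0247, -0.9997)
n_1 = (+0.9395, -0.3425)
n_2 = (+0.9495, +0.3136)
n_3 = (-0.5109, +0.8596)
n_4 = (-0.9714, -0.2373)
  (0,1): δ = 108.61°  ·
  (0,2): δ = 70.30°  ·
  (0,3): δ = 32.14°  ✓
  (0,4): δ = 105.14°  ·
  (1,2): δ = 141.69°  ·
  (1,3): δ = 39.25°  ✓
  (1,4): δ = 33.75°  ✓
  (2,3): δ = 77.56°  ·
  (2,4): δ = 4.55°  ✓
  (3,4): δ = 107.00°  ·
antipodal pairs: 4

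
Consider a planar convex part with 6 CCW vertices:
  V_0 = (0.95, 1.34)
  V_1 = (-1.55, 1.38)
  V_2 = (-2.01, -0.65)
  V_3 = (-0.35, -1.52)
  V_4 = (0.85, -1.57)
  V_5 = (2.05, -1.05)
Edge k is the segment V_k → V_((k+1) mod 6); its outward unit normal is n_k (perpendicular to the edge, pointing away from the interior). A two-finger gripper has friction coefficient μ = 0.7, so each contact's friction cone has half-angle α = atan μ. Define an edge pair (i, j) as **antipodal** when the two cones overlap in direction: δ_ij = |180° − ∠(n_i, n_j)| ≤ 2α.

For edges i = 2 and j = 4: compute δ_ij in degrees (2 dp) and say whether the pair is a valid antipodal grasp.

δ = 128.91°, invalid

α = atan 0.7 = 34.99°;  2α = 69.98°
edge 2: e_2 = (+1.66, -0.87);  n_2 = (-0.4642, -0.8857)
edge 4: e_4 = (+1.20, +0.52);  n_4 = (+0.3976, -0.9176)
∠(n_2, n_4) = 51.09°
δ = |180° − 51.09°| = 128.91°
128.91° > 2α = 69.98°  →  invalid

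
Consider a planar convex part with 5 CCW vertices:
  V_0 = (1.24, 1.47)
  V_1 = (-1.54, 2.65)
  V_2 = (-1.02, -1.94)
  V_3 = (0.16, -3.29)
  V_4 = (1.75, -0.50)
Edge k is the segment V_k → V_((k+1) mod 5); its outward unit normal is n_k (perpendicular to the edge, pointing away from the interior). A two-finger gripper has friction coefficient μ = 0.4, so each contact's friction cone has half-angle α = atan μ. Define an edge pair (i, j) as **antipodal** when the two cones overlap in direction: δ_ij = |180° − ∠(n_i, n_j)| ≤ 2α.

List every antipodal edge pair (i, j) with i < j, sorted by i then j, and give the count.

α = atan 0.4 = 21.80°;  2α = 43.60°
n_0 = (+0.3907, +0.9205)
n_1 = (-0.9936, -0.1126)
n_2 = (-0.7529, -0.6581)
n_3 = (+0.8688, -0.4951)
n_4 = (+0.9681, +0.2506)
  (0,1): δ = 60.54°  ·
  (0,2): δ = 25.84°  ✓
  (0,3): δ = 83.32°  ·
  (0,4): δ = 127.51°  ·
  (1,2): δ = 145.31°  ·
  (1,3): δ = 36.14°  ✓
  (1,4): δ = 8.05°  ✓
  (2,3): δ = 70.83°  ·
  (2,4): δ = 26.64°  ✓
  (3,4): δ = 135.81°  ·
antipodal pairs: 4

count = 4; pairs: (0,2), (1,3), (1,4), (2,4)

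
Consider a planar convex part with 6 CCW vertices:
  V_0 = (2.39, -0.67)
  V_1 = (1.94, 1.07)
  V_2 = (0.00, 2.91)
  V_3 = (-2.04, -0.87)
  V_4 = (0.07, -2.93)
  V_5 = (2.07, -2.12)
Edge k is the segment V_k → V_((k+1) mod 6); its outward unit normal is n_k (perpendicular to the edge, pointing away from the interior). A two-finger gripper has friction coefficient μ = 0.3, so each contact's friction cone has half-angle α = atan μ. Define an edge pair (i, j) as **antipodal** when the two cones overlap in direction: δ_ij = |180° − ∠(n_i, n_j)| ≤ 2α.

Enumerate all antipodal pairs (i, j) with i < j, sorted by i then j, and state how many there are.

count = 3; pairs: (0,3), (1,3), (2,5)

α = atan 0.3 = 16.70°;  2α = 33.40°
n_0 = (+0.9681, +0.2504)
n_1 = (+0.6882, +0.7256)
n_2 = (-0.8800, +0.4749)
n_3 = (-0.6986, -0.7155)
n_4 = (+0.3754, -0.9269)
n_5 = (+0.9765, -0.2155)
  (0,1): δ = 147.98°  ·
  (0,2): δ = 42.86°  ·
  (0,3): δ = 31.19°  ✓
  (0,4): δ = 97.55°  ·
  (0,5): δ = 153.05°  ·
  (1,2): δ = 74.87°  ·
  (1,3): δ = 0.83°  ✓
  (1,4): δ = 65.53°  ·
  (1,5): δ = 121.04°  ·
  (2,3): δ = 105.96°  ·
  (2,4): δ = 39.60°  ·
  (2,5): δ = 15.91°  ✓
  (3,4): δ = 113.64°  ·
  (3,5): δ = 58.13°  ·
  (4,5): δ = 124.49°  ·
antipodal pairs: 3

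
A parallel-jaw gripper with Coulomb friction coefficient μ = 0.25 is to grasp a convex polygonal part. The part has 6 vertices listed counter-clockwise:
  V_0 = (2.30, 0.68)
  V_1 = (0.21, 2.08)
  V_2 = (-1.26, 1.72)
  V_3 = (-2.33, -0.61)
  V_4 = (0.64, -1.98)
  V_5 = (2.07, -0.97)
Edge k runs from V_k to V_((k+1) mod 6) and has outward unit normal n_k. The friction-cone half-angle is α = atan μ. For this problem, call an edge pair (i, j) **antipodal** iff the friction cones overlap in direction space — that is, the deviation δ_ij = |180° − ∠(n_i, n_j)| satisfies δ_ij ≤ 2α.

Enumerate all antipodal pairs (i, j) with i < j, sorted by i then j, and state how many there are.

count = 3; pairs: (0,3), (1,4), (2,5)

α = atan 0.25 = 14.04°;  2α = 28.07°
n_0 = (+0.5565, +0.8308)
n_1 = (-0.2379, +0.9713)
n_2 = (-0.9088, +0.4173)
n_3 = (-0.4189, -0.9080)
n_4 = (+0.5769, -0.8168)
n_5 = (+0.9904, -0.1381)
  (0,1): δ = 132.42°  ·
  (0,2): δ = 80.85°  ·
  (0,3): δ = 9.05°  ✓
  (0,4): δ = 69.05°  ·
  (0,5): δ = 115.88°  ·
  (1,2): δ = 128.43°  ·
  (1,3): δ = 38.52°  ·
  (1,4): δ = 21.47°  ✓
  (1,5): δ = 68.30°  ·
  (2,3): δ = 90.10°  ·
  (2,4): δ = 30.10°  ·
  (2,5): δ = 16.73°  ✓
  (3,4): δ = 120.00°  ·
  (3,5): δ = 73.17°  ·
  (4,5): δ = 133.17°  ·
antipodal pairs: 3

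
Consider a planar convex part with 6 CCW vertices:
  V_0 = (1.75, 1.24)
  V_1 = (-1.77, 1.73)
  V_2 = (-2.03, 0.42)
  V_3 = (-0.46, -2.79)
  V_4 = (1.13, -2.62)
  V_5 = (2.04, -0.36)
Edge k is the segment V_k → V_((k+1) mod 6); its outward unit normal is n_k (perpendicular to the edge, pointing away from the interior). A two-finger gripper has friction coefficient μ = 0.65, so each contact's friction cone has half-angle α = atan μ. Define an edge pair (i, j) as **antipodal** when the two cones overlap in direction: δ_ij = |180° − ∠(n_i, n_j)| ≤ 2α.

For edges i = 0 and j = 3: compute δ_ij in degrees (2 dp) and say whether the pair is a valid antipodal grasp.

α = atan 0.65 = 33.02°;  2α = 66.05°
edge 0: e_0 = (-3.52, +0.49);  n_0 = (+0.1379, +0.9904)
edge 3: e_3 = (+1.59, +0.17);  n_3 = (+0.1063, -0.9943)
∠(n_0, n_3) = 165.97°
δ = |180° − 165.97°| = 14.03°
14.03° ≤ 2α = 66.05°  →  valid

δ = 14.03°, valid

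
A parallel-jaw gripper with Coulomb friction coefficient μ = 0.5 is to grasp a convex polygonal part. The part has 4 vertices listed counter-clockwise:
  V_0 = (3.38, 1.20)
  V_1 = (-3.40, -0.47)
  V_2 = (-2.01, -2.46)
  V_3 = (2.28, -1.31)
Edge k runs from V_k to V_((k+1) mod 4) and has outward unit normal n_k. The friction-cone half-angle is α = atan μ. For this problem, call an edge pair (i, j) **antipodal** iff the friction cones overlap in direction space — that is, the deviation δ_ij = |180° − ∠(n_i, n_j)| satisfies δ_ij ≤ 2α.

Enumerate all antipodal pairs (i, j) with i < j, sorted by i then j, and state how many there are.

count = 2; pairs: (0,2), (0,3)

α = atan 0.5 = 26.57°;  2α = 53.13°
n_0 = (-0.2392, +0.9710)
n_1 = (-0.8198, -0.5726)
n_2 = (+0.2589, -0.9659)
n_3 = (+0.9159, -0.4014)
  (0,1): δ = 68.90°  ·
  (0,2): δ = 1.17°  ✓
  (0,3): δ = 52.50°  ✓
  (1,2): δ = 109.93°  ·
  (1,3): δ = 58.60°  ·
  (2,3): δ = 128.67°  ·
antipodal pairs: 2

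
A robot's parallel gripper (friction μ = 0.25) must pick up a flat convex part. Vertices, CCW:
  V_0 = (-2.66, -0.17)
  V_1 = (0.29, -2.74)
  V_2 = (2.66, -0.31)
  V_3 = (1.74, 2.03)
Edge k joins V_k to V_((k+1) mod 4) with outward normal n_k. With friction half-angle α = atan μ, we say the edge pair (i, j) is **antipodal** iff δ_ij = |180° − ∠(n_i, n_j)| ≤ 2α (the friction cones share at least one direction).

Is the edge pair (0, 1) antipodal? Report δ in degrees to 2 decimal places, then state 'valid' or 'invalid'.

α = atan 0.25 = 14.04°;  2α = 28.07°
edge 0: e_0 = (+2.95, -2.57);  n_0 = (-0.6569, -0.7540)
edge 1: e_1 = (+2.37, +2.43);  n_1 = (+0.7159, -0.6982)
∠(n_0, n_1) = 86.78°
δ = |180° − 86.78°| = 93.22°
93.22° > 2α = 28.07°  →  invalid

δ = 93.22°, invalid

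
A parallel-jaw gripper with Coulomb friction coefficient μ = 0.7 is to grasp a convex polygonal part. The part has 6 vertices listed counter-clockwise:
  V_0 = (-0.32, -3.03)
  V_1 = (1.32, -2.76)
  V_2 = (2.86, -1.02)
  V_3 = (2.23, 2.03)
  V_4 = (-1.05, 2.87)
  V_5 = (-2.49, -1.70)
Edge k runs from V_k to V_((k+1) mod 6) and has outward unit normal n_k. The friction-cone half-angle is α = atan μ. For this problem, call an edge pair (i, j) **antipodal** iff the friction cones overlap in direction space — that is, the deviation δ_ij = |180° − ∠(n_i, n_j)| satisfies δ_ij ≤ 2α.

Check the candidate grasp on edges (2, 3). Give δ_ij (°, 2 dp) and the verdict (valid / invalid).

α = atan 0.7 = 34.99°;  2α = 69.98°
edge 2: e_2 = (-0.63, +3.05);  n_2 = (+0.9793, +0.2023)
edge 3: e_3 = (-3.28, +0.84);  n_3 = (+0.2481, +0.9687)
∠(n_2, n_3) = 63.96°
δ = |180° − 63.96°| = 116.04°
116.04° > 2α = 69.98°  →  invalid

δ = 116.04°, invalid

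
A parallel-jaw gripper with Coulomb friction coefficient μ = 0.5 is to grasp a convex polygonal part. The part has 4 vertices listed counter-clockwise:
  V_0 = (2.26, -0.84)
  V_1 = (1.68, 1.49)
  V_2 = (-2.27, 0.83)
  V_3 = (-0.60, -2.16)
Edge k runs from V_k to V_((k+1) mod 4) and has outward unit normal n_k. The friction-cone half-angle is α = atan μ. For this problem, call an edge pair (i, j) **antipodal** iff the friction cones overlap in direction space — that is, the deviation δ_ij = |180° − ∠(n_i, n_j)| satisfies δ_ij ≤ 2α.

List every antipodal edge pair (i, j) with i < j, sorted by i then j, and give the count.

count = 2; pairs: (0,2), (1,3)

α = atan 0.5 = 26.57°;  2α = 53.13°
n_0 = (+0.9704, +0.2416)
n_1 = (-0.1648, +0.9863)
n_2 = (-0.8731, -0.4876)
n_3 = (+0.4191, -0.9080)
  (0,1): δ = 94.49°  ·
  (0,2): δ = 15.21°  ✓
  (0,3): δ = 100.80°  ·
  (1,2): δ = 70.30°  ·
  (1,3): δ = 15.29°  ✓
  (2,3): δ = 94.41°  ·
antipodal pairs: 2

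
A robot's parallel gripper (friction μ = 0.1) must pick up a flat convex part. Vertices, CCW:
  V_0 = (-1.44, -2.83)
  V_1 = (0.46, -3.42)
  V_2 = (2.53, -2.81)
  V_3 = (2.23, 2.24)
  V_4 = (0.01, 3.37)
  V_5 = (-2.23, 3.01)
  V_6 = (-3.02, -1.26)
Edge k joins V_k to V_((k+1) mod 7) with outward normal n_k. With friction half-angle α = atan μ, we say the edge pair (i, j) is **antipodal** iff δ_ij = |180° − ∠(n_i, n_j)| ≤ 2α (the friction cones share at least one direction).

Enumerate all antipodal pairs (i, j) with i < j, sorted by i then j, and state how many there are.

count = 2; pairs: (0,3), (1,4)

α = atan 0.1 = 5.71°;  2α = 11.42°
n_0 = (-0.2966, -0.9550)
n_1 = (+0.2827, -0.9592)
n_2 = (+0.9982, +0.0593)
n_3 = (+0.4536, +0.8912)
n_4 = (-0.1587, +0.9873)
n_5 = (-0.9833, +0.1819)
n_6 = (-0.7049, -0.7093)
  (0,1): δ = 146.33°  ·
  (0,2): δ = 69.35°  ·
  (0,3): δ = 9.73°  ✓
  (0,4): δ = 26.38°  ·
  (0,5): δ = 96.77°  ·
  (0,6): δ = 152.43°  ·
  (1,2): δ = 103.02°  ·
  (1,3): δ = 43.40°  ·
  (1,4): δ = 7.29°  ✓
  (1,5): δ = 63.10°  ·
  (1,6): δ = 118.76°  ·
  (2,3): δ = 120.38°  ·
  (2,4): δ = 84.27°  ·
  (2,5): δ = 13.88°  ·
  (2,6): δ = 41.78°  ·
  (3,4): δ = 143.89°  ·
  (3,5): δ = 73.51°  ·
  (3,6): δ = 17.84°  ·
  (4,5): δ = 109.61°  ·
  (4,6): δ = 53.95°  ·
  (5,6): δ = 124.34°  ·
antipodal pairs: 2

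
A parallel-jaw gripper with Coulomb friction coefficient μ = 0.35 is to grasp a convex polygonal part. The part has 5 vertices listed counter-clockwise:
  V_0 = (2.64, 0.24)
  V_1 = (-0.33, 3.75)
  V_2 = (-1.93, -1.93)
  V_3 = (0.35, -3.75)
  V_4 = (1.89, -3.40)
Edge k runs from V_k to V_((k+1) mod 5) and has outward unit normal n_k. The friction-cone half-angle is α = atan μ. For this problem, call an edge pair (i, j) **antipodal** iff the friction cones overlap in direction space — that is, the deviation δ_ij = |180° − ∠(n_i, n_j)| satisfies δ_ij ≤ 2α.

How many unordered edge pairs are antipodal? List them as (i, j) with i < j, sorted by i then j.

α = atan 0.35 = 19.29°;  2α = 38.58°
n_0 = (+0.7634, +0.6459)
n_1 = (-0.9625, +0.2711)
n_2 = (-0.6239, -0.7815)
n_3 = (+0.2216, -0.9751)
n_4 = (+0.9794, -0.2018)
  (0,1): δ = 55.97°  ·
  (0,2): δ = 11.17°  ✓
  (0,3): δ = 62.57°  ·
  (0,4): δ = 128.12°  ·
  (1,2): δ = 112.87°  ·
  (1,3): δ = 61.46°  ·
  (1,4): δ = 4.09°  ✓
  (2,3): δ = 128.60°  ·
  (2,4): δ = 63.04°  ·
  (3,4): δ = 114.45°  ·
antipodal pairs: 2

count = 2; pairs: (0,2), (1,4)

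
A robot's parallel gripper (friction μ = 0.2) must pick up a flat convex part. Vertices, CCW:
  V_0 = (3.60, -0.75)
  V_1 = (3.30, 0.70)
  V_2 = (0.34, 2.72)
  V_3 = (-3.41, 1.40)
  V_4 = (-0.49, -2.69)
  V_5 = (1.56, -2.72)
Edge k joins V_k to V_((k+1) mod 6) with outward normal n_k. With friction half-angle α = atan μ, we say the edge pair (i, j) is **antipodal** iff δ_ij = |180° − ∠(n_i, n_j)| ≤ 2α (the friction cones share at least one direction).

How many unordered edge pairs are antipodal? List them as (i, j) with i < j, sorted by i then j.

count = 2; pairs: (1,3), (2,4)

α = atan 0.2 = 11.31°;  2α = 22.62°
n_0 = (+0.9793, +0.2026)
n_1 = (+0.5637, +0.8260)
n_2 = (-0.3320, +0.9433)
n_3 = (-0.8139, -0.5810)
n_4 = (-0.0146, -0.9999)
n_5 = (+0.6947, -0.7193)
  (0,1): δ = 136.00°  ·
  (0,2): δ = 82.30°  ·
  (0,3): δ = 23.84°  ·
  (0,4): δ = 77.47°  ·
  (0,5): δ = 122.31°  ·
  (1,2): δ = 126.30°  ·
  (1,3): δ = 20.16°  ✓
  (1,4): δ = 33.47°  ·
  (1,5): δ = 78.31°  ·
  (2,3): δ = 73.87°  ·
  (2,4): δ = 20.23°  ✓
  (2,5): δ = 24.61°  ·
  (3,4): δ = 126.36°  ·
  (3,5): δ = 81.52°  ·
  (4,5): δ = 135.16°  ·
antipodal pairs: 2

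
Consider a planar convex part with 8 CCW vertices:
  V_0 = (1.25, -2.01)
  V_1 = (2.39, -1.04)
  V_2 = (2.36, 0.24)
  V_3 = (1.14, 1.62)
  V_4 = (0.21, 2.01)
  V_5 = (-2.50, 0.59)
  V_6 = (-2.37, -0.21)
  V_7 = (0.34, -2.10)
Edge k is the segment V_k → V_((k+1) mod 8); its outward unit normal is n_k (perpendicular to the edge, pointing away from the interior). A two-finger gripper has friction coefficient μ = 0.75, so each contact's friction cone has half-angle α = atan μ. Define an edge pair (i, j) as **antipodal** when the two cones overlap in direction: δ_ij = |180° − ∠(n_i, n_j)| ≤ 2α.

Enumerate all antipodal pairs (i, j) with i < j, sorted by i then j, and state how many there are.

α = atan 0.75 = 36.87°;  2α = 73.74°
n_0 = (+0.6480, -0.7616)
n_1 = (+0.9997, +0.0234)
n_2 = (+0.7492, +0.6623)
n_3 = (+0.3867, +0.9222)
n_4 = (-0.4641, +0.8858)
n_5 = (-0.9871, -0.1604)
n_6 = (-0.5720, -0.8202)
n_7 = (+0.0984, -0.9951)
  (0,1): δ = 129.05°  ·
  (0,2): δ = 88.92°  ·
  (0,3): δ = 63.14°  ✓
  (0,4): δ = 12.74°  ✓
  (0,5): δ = 58.84°  ✓
  (0,6): δ = 104.71°  ·
  (0,7): δ = 145.25°  ·
  (1,2): δ = 139.86°  ·
  (1,3): δ = 114.09°  ·
  (1,4): δ = 63.69°  ✓
  (1,5): δ = 7.89°  ✓
  (1,6): δ = 53.76°  ✓
  (1,7): δ = 94.31°  ·
  (2,3): δ = 154.23°  ·
  (2,4): δ = 103.82°  ·
  (2,5): δ = 32.25°  ✓
  (2,6): δ = 13.63°  ✓
  (2,7): δ = 54.17°  ✓
  (3,4): δ = 129.60°  ·
  (3,5): δ = 58.02°  ✓
  (3,6): δ = 12.14°  ✓
  (3,7): δ = 28.40°  ✓
  (4,5): δ = 108.42°  ·
  (4,6): δ = 62.55°  ✓
  (4,7): δ = 22.01°  ✓
  (5,6): δ = 134.12°  ·
  (5,7): δ = 93.58°  ·
  (6,7): δ = 139.46°  ·
antipodal pairs: 14

count = 14; pairs: (0,3), (0,4), (0,5), (1,4), (1,5), (1,6), (2,5), (2,6), (2,7), (3,5), (3,6), (3,7), (4,6), (4,7)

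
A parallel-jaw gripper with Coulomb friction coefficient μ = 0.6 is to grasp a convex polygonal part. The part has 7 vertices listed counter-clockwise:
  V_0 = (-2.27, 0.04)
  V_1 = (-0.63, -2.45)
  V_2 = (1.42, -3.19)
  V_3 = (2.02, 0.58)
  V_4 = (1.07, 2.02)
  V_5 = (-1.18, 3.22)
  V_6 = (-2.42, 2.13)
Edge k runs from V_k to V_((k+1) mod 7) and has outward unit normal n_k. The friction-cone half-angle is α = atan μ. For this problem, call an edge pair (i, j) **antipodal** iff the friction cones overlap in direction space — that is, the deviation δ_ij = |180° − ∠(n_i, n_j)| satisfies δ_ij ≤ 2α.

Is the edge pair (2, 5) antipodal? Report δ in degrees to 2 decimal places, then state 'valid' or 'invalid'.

δ = 39.64°, valid

α = atan 0.6 = 30.96°;  2α = 61.93°
edge 2: e_2 = (+0.60, +3.77);  n_2 = (+0.9876, -0.1572)
edge 5: e_5 = (-1.24, -1.09);  n_5 = (-0.6602, +0.7511)
∠(n_2, n_5) = 140.36°
δ = |180° − 140.36°| = 39.64°
39.64° ≤ 2α = 61.93°  →  valid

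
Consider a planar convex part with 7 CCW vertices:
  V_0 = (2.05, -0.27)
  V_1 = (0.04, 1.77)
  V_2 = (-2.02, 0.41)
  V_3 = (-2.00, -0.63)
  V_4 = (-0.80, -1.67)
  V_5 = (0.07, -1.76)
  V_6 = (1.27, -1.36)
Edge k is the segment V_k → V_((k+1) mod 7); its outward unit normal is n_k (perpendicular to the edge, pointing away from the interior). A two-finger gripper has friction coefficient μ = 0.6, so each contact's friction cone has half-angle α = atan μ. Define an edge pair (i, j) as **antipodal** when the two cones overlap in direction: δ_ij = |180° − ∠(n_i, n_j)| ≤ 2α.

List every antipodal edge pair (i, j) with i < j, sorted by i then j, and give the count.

α = atan 0.6 = 30.96°;  2α = 61.93°
n_0 = (+0.7123, +0.7018)
n_1 = (-0.5510, +0.8345)
n_2 = (-0.9998, -0.0192)
n_3 = (-0.6549, -0.7557)
n_4 = (-0.1029, -0.9947)
n_5 = (+0.3162, -0.9487)
n_6 = (+0.8132, -0.5819)
  (0,1): δ = 101.14°  ·
  (0,2): δ = 43.47°  ✓
  (0,3): δ = 4.51°  ✓
  (0,4): δ = 39.52°  ✓
  (0,5): δ = 63.86°  ·
  (0,6): δ = 99.84°  ·
  (1,2): δ = 122.33°  ·
  (1,3): δ = 74.35°  ·
  (1,4): δ = 39.34°  ✓
  (1,5): δ = 15.00°  ✓
  (1,6): δ = 20.98°  ✓
  (2,3): δ = 132.02°  ·
  (2,4): δ = 97.01°  ·
  (2,5): δ = 72.67°  ·
  (2,6): δ = 36.69°  ✓
  (3,4): δ = 144.99°  ·
  (3,5): δ = 120.65°  ·
  (3,6): δ = 84.67°  ·
  (4,5): δ = 155.66°  ·
  (4,6): δ = 119.68°  ·
  (5,6): δ = 144.02°  ·
antipodal pairs: 7

count = 7; pairs: (0,2), (0,3), (0,4), (1,4), (1,5), (1,6), (2,6)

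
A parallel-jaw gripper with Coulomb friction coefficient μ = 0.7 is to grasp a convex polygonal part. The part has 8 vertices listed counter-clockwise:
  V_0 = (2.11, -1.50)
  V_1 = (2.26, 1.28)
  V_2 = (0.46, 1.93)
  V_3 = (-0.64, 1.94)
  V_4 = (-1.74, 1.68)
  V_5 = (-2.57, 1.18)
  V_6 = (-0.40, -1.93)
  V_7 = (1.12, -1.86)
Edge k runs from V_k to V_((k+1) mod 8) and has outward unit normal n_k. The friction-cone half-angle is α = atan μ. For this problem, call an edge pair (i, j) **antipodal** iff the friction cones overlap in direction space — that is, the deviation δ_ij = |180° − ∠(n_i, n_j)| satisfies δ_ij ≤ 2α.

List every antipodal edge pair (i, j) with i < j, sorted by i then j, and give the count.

count = 13; pairs: (0,4), (0,5), (1,5), (1,6), (1,7), (2,5), (2,6), (2,7), (3,5), (3,6), (3,7), (4,6), (4,7)

α = atan 0.7 = 34.99°;  2α = 69.98°
n_0 = (+0.9985, -0.0539)
n_1 = (+0.3396, +0.9406)
n_2 = (+0.0091, +1.0000)
n_3 = (-0.2300, +0.9732)
n_4 = (-0.5160, +0.8566)
n_5 = (-0.8201, -0.5722)
n_6 = (+0.0460, -0.9989)
n_7 = (+0.3417, -0.9398)
  (0,1): δ = 106.77°  ·
  (0,2): δ = 87.43°  ·
  (0,3): δ = 73.61°  ·
  (0,4): δ = 55.85°  ✓
  (0,5): δ = 37.99°  ✓
  (0,6): δ = 95.73°  ·
  (0,7): δ = 113.07°  ·
  (1,2): δ = 160.67°  ·
  (1,3): δ = 146.85°  ·
  (1,4): δ = 129.08°  ·
  (1,5): δ = 35.24°  ✓
  (1,6): δ = 22.49°  ✓
  (1,7): δ = 39.84°  ✓
  (2,3): δ = 166.18°  ·
  (2,4): δ = 148.41°  ·
  (2,5): δ = 54.57°  ✓
  (2,6): δ = 3.16°  ✓
  (2,7): δ = 20.50°  ✓
  (3,4): δ = 162.23°  ·
  (3,5): δ = 68.39°  ✓
  (3,6): δ = 10.66°  ✓
  (3,7): δ = 6.68°  ✓
  (4,5): δ = 86.16°  ·
  (4,6): δ = 28.43°  ✓
  (4,7): δ = 11.08°  ✓
  (5,6): δ = 122.27°  ·
  (5,7): δ = 104.92°  ·
  (6,7): δ = 162.65°  ·
antipodal pairs: 13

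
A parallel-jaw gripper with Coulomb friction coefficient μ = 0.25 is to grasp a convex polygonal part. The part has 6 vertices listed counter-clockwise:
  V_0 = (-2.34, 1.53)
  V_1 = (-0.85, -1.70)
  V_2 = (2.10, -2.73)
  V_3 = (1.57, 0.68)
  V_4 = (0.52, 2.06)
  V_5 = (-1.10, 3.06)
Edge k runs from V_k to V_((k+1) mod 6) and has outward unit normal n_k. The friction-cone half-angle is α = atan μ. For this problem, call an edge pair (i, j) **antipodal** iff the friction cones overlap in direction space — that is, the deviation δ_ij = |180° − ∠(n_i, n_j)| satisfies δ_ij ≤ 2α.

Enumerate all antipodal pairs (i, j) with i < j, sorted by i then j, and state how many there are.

α = atan 0.25 = 14.04°;  2α = 28.07°
n_0 = (-0.9080, -0.4189)
n_1 = (-0.3296, -0.9441)
n_2 = (+0.9881, +0.1536)
n_3 = (+0.7958, +0.6055)
n_4 = (+0.5253, +0.8509)
n_5 = (-0.7769, +0.6296)
  (0,1): δ = 134.01°  ·
  (0,2): δ = 15.93°  ✓
  (0,3): δ = 12.50°  ✓
  (0,4): δ = 33.55°  ·
  (0,5): δ = 116.21°  ·
  (1,2): δ = 61.92°  ·
  (1,3): δ = 33.49°  ·
  (1,4): δ = 12.44°  ✓
  (1,5): δ = 70.22°  ·
  (2,3): δ = 151.57°  ·
  (2,4): δ = 130.52°  ·
  (2,5): δ = 47.86°  ·
  (3,4): δ = 158.95°  ·
  (3,5): δ = 76.29°  ·
  (4,5): δ = 97.34°  ·
antipodal pairs: 3

count = 3; pairs: (0,2), (0,3), (1,4)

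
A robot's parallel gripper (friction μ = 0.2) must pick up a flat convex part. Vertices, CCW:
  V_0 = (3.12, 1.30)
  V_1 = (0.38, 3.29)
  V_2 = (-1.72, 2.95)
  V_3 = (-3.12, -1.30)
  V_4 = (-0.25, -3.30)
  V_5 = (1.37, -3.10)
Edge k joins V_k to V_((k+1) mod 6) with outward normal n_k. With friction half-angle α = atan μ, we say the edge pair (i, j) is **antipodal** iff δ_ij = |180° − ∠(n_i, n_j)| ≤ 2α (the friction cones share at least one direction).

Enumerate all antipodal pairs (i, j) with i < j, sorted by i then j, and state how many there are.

count = 3; pairs: (0,3), (1,4), (2,5)

α = atan 0.2 = 11.31°;  2α = 22.62°
n_0 = (+0.5876, +0.8091)
n_1 = (-0.1598, +0.9871)
n_2 = (-0.9498, +0.3129)
n_3 = (-0.5717, -0.8204)
n_4 = (+0.1225, -0.9925)
n_5 = (+0.9292, -0.3696)
  (0,1): δ = 134.81°  ·
  (0,2): δ = 72.24°  ·
  (0,3): δ = 1.12°  ✓
  (0,4): δ = 43.03°  ·
  (0,5): δ = 104.30°  ·
  (1,2): δ = 117.43°  ·
  (1,3): δ = 44.07°  ·
  (1,4): δ = 2.16°  ✓
  (1,5): δ = 59.11°  ·
  (2,3): δ = 106.64°  ·
  (2,4): δ = 64.73°  ·
  (2,5): δ = 3.46°  ✓
  (3,4): δ = 138.09°  ·
  (3,5): δ = 76.82°  ·
  (4,5): δ = 118.73°  ·
antipodal pairs: 3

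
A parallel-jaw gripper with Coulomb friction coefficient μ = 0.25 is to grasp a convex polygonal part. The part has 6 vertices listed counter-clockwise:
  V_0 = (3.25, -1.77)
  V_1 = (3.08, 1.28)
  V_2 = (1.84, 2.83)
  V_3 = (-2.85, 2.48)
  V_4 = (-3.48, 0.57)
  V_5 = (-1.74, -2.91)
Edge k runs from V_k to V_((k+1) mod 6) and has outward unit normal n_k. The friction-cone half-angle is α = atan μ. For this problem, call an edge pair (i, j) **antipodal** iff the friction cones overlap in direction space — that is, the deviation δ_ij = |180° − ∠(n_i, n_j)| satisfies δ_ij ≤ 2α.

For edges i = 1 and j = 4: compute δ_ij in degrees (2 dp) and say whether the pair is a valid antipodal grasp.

α = atan 0.25 = 14.04°;  2α = 28.07°
edge 1: e_1 = (-1.24, +1.55);  n_1 = (+0.7809, +0.6247)
edge 4: e_4 = (+1.74, -3.48);  n_4 = (-0.8944, -0.4472)
∠(n_1, n_4) = 167.91°
δ = |180° − 167.91°| = 12.09°
12.09° ≤ 2α = 28.07°  →  valid

δ = 12.09°, valid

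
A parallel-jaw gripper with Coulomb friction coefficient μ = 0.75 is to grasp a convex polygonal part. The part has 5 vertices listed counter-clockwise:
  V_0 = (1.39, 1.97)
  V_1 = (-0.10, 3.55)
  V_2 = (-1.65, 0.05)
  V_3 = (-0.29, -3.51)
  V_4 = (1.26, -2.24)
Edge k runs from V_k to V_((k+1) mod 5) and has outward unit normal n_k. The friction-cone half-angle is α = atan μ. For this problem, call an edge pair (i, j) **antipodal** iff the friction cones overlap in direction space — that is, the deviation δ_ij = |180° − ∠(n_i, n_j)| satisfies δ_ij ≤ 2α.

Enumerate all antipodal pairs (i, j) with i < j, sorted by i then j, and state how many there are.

α = atan 0.75 = 36.87°;  2α = 73.74°
n_0 = (+0.7275, +0.6861)
n_1 = (-0.9143, +0.4049)
n_2 = (-0.9342, -0.3569)
n_3 = (+0.6338, -0.7735)
n_4 = (+0.9995, -0.0309)
  (0,1): δ = 67.21°  ✓
  (0,2): δ = 22.41°  ✓
  (0,3): δ = 86.01°  ·
  (0,4): δ = 134.91°  ·
  (1,2): δ = 135.21°  ·
  (1,3): δ = 26.78°  ✓
  (1,4): δ = 22.12°  ✓
  (2,3): δ = 71.58°  ✓
  (2,4): δ = 22.68°  ✓
  (3,4): δ = 131.10°  ·
antipodal pairs: 6

count = 6; pairs: (0,1), (0,2), (1,3), (1,4), (2,3), (2,4)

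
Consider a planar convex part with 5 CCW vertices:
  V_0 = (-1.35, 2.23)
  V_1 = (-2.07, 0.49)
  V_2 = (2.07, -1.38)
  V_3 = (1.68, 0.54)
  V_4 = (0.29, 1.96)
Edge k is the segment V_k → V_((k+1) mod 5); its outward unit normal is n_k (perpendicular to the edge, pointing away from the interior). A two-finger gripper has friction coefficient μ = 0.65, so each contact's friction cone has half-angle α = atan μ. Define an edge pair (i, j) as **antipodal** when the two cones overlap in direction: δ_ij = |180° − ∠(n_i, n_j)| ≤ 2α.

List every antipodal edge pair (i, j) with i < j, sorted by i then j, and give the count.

count = 4; pairs: (0,2), (1,2), (1,3), (1,4)

α = atan 0.65 = 33.02°;  2α = 66.05°
n_0 = (-0.9240, +0.3824)
n_1 = (-0.4116, -0.9113)
n_2 = (+0.9800, +0.1991)
n_3 = (+0.7146, +0.6995)
n_4 = (+0.1624, +0.9867)
  (0,1): δ = 91.83°  ·
  (0,2): δ = 33.96°  ✓
  (0,3): δ = 66.87°  ·
  (0,4): δ = 103.13°  ·
  (1,2): δ = 54.21°  ✓
  (1,3): δ = 21.30°  ✓
  (1,4): δ = 14.96°  ✓
  (2,3): δ = 147.09°  ·
  (2,4): δ = 110.83°  ·
  (3,4): δ = 143.74°  ·
antipodal pairs: 4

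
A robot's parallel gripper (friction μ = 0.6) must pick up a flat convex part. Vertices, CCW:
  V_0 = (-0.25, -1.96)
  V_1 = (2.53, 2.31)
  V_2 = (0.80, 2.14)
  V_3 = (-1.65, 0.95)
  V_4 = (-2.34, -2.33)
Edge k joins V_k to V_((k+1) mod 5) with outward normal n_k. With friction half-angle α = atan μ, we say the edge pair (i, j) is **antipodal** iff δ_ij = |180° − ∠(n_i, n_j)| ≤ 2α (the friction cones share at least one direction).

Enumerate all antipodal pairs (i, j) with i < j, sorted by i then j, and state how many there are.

α = atan 0.6 = 30.96°;  2α = 61.93°
n_0 = (+0.8380, -0.5456)
n_1 = (-0.0978, +0.9952)
n_2 = (-0.4369, +0.8995)
n_3 = (-0.9786, +0.2059)
n_4 = (+0.1743, -0.9847)
  (0,1): δ = 51.32°  ✓
  (0,2): δ = 31.03°  ✓
  (0,3): δ = 21.19°  ✓
  (0,4): δ = 133.11°  ·
  (1,2): δ = 159.71°  ·
  (1,3): δ = 107.49°  ·
  (1,4): δ = 4.43°  ✓
  (2,3): δ = 127.79°  ·
  (2,4): δ = 15.87°  ✓
  (3,4): δ = 68.08°  ·
antipodal pairs: 5

count = 5; pairs: (0,1), (0,2), (0,3), (1,4), (2,4)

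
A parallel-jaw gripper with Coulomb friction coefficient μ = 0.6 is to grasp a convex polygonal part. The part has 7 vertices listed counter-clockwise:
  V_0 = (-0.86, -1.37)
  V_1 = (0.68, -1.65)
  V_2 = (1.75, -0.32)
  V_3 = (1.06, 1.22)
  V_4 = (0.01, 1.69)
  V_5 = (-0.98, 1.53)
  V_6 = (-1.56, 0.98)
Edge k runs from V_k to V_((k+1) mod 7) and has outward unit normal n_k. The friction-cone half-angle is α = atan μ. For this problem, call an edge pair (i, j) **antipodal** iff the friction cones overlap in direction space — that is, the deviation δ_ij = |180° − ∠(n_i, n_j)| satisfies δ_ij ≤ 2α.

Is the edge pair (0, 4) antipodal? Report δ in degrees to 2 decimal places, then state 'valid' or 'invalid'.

δ = 19.49°, valid

α = atan 0.6 = 30.96°;  2α = 61.93°
edge 0: e_0 = (+1.54, -0.28);  n_0 = (-0.1789, -0.9839)
edge 4: e_4 = (-0.99, -0.16);  n_4 = (-0.1595, +0.9872)
∠(n_0, n_4) = 160.51°
δ = |180° − 160.51°| = 19.49°
19.49° ≤ 2α = 61.93°  →  valid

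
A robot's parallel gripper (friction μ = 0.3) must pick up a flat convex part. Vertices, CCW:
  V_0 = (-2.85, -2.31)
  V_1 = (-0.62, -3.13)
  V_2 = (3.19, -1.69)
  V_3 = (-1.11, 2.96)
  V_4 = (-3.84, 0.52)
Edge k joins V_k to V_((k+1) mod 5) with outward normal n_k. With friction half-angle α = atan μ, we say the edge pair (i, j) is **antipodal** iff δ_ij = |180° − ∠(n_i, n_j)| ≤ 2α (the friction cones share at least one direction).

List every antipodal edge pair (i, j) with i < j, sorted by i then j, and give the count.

count = 3; pairs: (0,2), (1,3), (2,4)

α = atan 0.3 = 16.70°;  2α = 33.40°
n_0 = (-0.3451, -0.9386)
n_1 = (+0.3535, -0.9354)
n_2 = (+0.7342, +0.6789)
n_3 = (-0.6664, +0.7456)
n_4 = (-0.9439, -0.3302)
  (0,1): δ = 139.11°  ·
  (0,2): δ = 27.05°  ✓
  (0,3): δ = 61.98°  ·
  (0,4): δ = 129.47°  ·
  (1,2): δ = 67.94°  ·
  (1,3): δ = 21.09°  ✓
  (1,4): δ = 88.58°  ·
  (2,3): δ = 90.97°  ·
  (2,4): δ = 23.48°  ✓
  (3,4): δ = 112.51°  ·
antipodal pairs: 3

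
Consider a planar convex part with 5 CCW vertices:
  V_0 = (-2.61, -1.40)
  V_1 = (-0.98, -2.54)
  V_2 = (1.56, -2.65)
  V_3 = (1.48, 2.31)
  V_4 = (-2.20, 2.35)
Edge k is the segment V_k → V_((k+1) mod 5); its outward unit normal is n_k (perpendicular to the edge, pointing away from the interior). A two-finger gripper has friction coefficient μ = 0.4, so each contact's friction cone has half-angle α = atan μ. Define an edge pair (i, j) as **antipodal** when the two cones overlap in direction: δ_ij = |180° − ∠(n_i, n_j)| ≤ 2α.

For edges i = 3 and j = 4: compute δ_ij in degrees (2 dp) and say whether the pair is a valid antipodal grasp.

δ = 95.62°, invalid

α = atan 0.4 = 21.80°;  2α = 43.60°
edge 3: e_3 = (-3.68, +0.04);  n_3 = (+0.0109, +0.9999)
edge 4: e_4 = (-0.41, -3.75);  n_4 = (-0.9941, +0.1087)
∠(n_3, n_4) = 84.38°
δ = |180° − 84.38°| = 95.62°
95.62° > 2α = 43.60°  →  invalid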